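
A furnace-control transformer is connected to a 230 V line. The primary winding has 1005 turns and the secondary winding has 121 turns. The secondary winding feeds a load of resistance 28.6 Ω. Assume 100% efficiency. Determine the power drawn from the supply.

P ≈ 26.8 W

V_s = V_p × N_s/N_p = 230 × 121/1005 = 27.692 V.
I_s = V_s/R = 27.692/28.6 = 0.96824 A.
I_p = I_s × N_s/N_p = 0.96824 × 121/1005 = 0.11657 A.
P = V_p I_p = 230 × 0.11657 = 26.8 W.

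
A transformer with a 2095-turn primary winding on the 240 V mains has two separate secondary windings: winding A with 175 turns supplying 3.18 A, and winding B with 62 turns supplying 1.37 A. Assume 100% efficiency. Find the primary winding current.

V_A = 240 × 175/2095 = 20.048 V; V_B = 240 × 62/2095 = 7.1026 V.
P_out = V_A I_A + V_B I_B = 20.048×3.18 + 7.1026×1.37 = 63.752 + 9.7306 = 73.482 W.
Ideal ⇒ P_in = P_out, so I_p = P_out/V_p = 73.482/240 = 0.306 A.

I_p ≈ 0.306 A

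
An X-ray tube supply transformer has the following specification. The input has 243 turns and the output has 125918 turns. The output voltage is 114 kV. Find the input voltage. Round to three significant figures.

V_in/V_out = N_in/N_out, so V_in = 114000 × 243/125918 = 220 V.

V_in ≈ 220 V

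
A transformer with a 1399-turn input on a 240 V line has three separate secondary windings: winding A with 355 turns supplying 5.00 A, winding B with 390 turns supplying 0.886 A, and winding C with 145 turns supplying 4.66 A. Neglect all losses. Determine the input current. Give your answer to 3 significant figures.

V_A = 240 × 355/1399 = 60.901 V; V_B = 240 × 390/1399 = 66.905 V; V_C = 240 × 145/1399 = 24.875 V.
P_out = V_A I_A + V_B I_B + V_C I_C = 60.901×5.00 + 66.905×0.886 + 24.875×4.66 = 304.50 + 59.278 + 115.92 = 479.70 W.
Ideal ⇒ P_in = P_out, so I_in = P_out/V_in = 479.70/240 = 2.00 A.

I_in ≈ 2.00 A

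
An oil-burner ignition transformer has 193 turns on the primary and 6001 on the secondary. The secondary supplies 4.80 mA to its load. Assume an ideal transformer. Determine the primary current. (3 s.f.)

I_p ≈ 0.149 A

For an ideal transformer I_p/I_s = N_s/N_p, so I_p = 0.00480 × 6001/193 = 0.149 A.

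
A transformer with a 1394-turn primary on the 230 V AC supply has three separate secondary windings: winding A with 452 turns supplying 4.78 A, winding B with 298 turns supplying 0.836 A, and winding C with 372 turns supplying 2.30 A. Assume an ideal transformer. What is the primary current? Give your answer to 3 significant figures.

V_A = 230 × 452/1394 = 74.577 V; V_B = 230 × 298/1394 = 49.168 V; V_C = 230 × 372/1394 = 61.377 V.
P_out = V_A I_A + V_B I_B + V_C I_C = 74.577×4.78 + 49.168×0.836 + 61.377×2.30 = 356.48 + 41.104 + 141.17 = 538.75 W.
Ideal ⇒ P_in = P_out, so I_p = P_out/V_p = 538.75/230 = 2.34 A.

I_p ≈ 2.34 A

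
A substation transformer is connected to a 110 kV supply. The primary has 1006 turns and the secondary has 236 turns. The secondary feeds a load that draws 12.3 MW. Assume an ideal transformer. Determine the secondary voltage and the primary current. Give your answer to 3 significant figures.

V_s ≈ 25800 V, I_p ≈ 112 A

V_s = V_p × N_s/N_p = 110000 × 236/1006 = 25805 V.
I_s = P/V_s = 1.23×10^7/25805 = 476.65 A.
I_p = I_s × N_s/N_p = 476.65 × 236/1006 = 112 A.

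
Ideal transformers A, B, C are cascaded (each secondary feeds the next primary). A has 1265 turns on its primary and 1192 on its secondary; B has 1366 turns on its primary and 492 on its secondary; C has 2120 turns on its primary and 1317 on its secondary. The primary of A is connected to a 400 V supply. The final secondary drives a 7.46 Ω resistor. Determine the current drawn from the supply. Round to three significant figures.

After A: V = 400.00 × 1192/1265 = 376.92 V.
After B: V = 376.92 × 492/1366 = 135.76 V.
After C: V = 135.76 × 1317/2120 = 84.335 V.
I_load = 84.335/7.46 = 11.305 A, so P_out = 84.335 × 11.305 = 953.41 W.
All ideal ⇒ P_in = P_out, so I_supply = 953.41/400 = 2.38 A.

I_supply ≈ 2.38 A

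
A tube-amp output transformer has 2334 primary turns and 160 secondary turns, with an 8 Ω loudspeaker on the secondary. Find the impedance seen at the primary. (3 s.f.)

Z_p = (N_p/N_s)² × Z_s = (2334/160)² × 8 = 1700 Ω.

Z_p ≈ 1700 Ω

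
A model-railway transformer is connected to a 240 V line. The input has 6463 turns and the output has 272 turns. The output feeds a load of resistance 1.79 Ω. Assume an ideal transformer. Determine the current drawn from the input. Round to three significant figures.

V_out = V_in × N_out/N_in = 240 × 272/6463 = 10.101 V.
I_out = V_out/R = 10.101/1.79 = 5.6428 A.
For an ideal transformer I_in N_in = I_out N_out, so I_in = 5.6428 × 272/6463 = 0.237 A.

I_in ≈ 0.237 A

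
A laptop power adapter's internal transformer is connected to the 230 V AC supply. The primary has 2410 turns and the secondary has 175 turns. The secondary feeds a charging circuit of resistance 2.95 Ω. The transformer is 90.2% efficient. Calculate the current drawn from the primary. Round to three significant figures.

V_s = 230 × 175/2410 = 16.701 V.
I_s = V_s/R = 16.701/2.95 = 5.6614 A.
P_out = V_s I_s = 16.701 × 5.6614 = 94.553 W.
P_in = P_out/η = 94.553/0.902 = 104.83 W.
I_p = P_in/V_p = 104.83/230 = 0.456 A.

I_p ≈ 0.456 A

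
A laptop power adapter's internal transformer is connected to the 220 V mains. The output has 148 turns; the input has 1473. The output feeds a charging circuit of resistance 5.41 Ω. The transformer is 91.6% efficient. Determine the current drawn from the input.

V_out = 220 × 148/1473 = 22.105 V.
I_out = V_out/R = 22.105/5.41 = 4.0859 A.
P_out = V_out I_out = 22.105 × 4.0859 = 90.316 W.
P_in = P_out/η = 90.316/0.916 = 98.599 W.
I_in = P_in/V_in = 98.599/220 = 0.448 A.

I_in ≈ 0.448 A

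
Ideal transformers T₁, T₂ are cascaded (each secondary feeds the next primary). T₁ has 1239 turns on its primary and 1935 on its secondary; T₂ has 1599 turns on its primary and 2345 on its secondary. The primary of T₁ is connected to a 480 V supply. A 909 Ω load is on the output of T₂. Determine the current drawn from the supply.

I_supply ≈ 2.77 A

After T₁: V = 480.00 × 1935/1239 = 749.64 V.
After T₂: V = 749.64 × 2345/1599 = 1099.4 V.
I_load = 1099.4/909 = 1.2094 A, so P_out = 1099.4 × 1.2094 = 1329.6 W.
All ideal ⇒ P_in = P_out, so I_supply = 1329.6/480 = 2.77 A.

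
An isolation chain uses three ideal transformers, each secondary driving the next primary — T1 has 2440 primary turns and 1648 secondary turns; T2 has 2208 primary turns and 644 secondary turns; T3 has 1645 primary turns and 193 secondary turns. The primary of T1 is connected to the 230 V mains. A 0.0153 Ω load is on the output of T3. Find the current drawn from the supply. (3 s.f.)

I_supply ≈ 8.03 A

Secondary of T1: V = 230.00 × 1648/2440 = 155.34 V.
Secondary of T2: V = 155.34 × 644/2208 = 45.309 V.
Secondary of T3: V = 45.309 × 193/1645 = 5.3159 V.
I_load = 5.3159/0.0153 = 347.44 A, so P_out = 5.3159 × 347.44 = 1847.0 W.
All ideal ⇒ P_in = P_out, so I_supply = 1847.0/230 = 8.03 A.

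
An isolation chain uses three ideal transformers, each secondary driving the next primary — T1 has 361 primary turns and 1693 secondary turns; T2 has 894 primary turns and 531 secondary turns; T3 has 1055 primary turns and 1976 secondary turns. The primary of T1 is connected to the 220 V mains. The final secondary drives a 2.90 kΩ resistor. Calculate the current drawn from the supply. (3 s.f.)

I_supply ≈ 2.06 A

After T1: V = 220.00 × 1693/361 = 1031.7 V.
After T2: V = 1031.7 × 531/894 = 612.82 V.
After T3: V = 612.82 × 1976/1055 = 1147.8 V.
I_load = 1147.8/2900 = 0.39579 A, so P_out = 1147.8 × 0.39579 = 454.29 W.
All ideal ⇒ P_in = P_out, so I_supply = 454.29/220 = 2.06 A.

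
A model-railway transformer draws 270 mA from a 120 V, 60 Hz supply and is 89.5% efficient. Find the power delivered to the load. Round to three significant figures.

P_in = V_p I_p = 120 × 0.270 = 32.400 W.
P_out = η P_in = 0.895 × 32.400 = 29.0 W.

P_out ≈ 29.0 W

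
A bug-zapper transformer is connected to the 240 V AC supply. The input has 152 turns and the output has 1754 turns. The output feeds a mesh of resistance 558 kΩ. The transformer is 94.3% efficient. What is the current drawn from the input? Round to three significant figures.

V_out = 240 × 1754/152 = 2769.5 V.
I_out = V_out/R = 2769.5/558000 = 0.0049632 A.
P_out = V_out I_out = 2769.5 × 0.0049632 = 13.745 W.
P_in = P_out/η = 13.745/0.943 = 14.576 W.
I_in = P_in/V_in = 14.576/240 = 0.0607 A.

I_in ≈ 0.0607 A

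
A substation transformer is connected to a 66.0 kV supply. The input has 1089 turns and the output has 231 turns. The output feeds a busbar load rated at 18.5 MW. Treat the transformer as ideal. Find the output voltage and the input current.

V_out ≈ 14000 V, I_in ≈ 280 A

V_out = V_in × N_out/N_in = 66000 × 231/1089 = 14000 V.
I_out = P/V_out = 1.85×10^7/14000 = 1321.4 A.
I_in = I_out × N_out/N_in = 1321.4 × 231/1089 = 280 A.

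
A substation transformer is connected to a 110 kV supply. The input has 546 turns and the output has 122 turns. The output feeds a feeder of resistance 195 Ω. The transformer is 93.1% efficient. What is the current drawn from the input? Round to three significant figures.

I_in ≈ 30.3 A

V_out = 110000 × 122/546 = 24579 V.
I_out = V_out/R = 24579/195 = 126.04 A.
P_out = V_out I_out = 24579 × 126.04 = 3.0980×10^6 W.
P_in = P_out/η = 3.0980×10^6/0.931 = 3.3276×10^6 W.
I_in = P_in/V_in = 3.3276×10^6/110000 = 30.3 A.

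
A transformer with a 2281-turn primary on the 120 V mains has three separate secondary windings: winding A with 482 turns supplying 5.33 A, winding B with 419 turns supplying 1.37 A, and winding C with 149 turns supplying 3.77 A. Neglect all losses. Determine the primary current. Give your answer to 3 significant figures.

I_p ≈ 1.62 A

V_A = 120 × 482/2281 = 25.357 V; V_B = 120 × 419/2281 = 22.043 V; V_C = 120 × 149/2281 = 7.8387 V.
P_out = V_A I_A + V_B I_B + V_C I_C = 25.357×5.33 + 22.043×1.37 + 7.8387×3.77 = 135.15 + 30.199 + 29.552 = 194.91 W.
Ideal ⇒ P_in = P_out, so I_p = P_out/V_p = 194.91/120 = 1.62 A.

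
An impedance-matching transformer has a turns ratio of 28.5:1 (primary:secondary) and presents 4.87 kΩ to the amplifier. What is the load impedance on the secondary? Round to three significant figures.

Z_s ≈ 6.00 Ω

Z_s = Z_p/(N_p/N_s)² = 4870/28.5² = 6.00 Ω.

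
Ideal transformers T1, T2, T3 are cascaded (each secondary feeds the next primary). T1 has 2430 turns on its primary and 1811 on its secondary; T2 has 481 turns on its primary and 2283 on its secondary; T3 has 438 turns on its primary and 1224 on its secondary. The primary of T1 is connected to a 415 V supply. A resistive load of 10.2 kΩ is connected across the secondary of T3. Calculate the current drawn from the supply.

I_supply ≈ 3.98 A

Secondary of T1: V = 415.00 × 1811/2430 = 309.29 V.
Secondary of T2: V = 309.29 × 2283/481 = 1468.0 V.
Secondary of T3: V = 1468.0 × 1224/438 = 4102.3 V.
I_load = 4102.3/10200 = 0.40219 A, so P_out = 4102.3 × 0.40219 = 1649.9 W.
All ideal ⇒ P_in = P_out, so I_supply = 1649.9/415 = 3.98 A.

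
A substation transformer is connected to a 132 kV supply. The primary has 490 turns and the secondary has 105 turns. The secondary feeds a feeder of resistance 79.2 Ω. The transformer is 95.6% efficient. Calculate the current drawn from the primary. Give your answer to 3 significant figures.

V_s = 132000 × 105/490 = 28286 V.
I_s = V_s/R = 28286/79.2 = 357.14 A.
P_out = V_s I_s = 28286 × 357.14 = 1.0102×10^7 W.
P_in = P_out/η = 1.0102×10^7/0.956 = 1.0567×10^7 W.
I_p = P_in/V_p = 1.0567×10^7/132000 = 80.1 A.

I_p ≈ 80.1 A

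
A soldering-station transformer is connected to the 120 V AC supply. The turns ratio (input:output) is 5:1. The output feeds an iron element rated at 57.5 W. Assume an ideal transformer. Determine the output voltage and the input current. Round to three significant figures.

V_out = V_in × N_out/N_in = 120 × 1/5 = 24.000 V.
I_out = P/V_out = 57.5/24.000 = 2.3958 A.
I_in = I_out × N_out/N_in = 2.3958 × 1/5 = 0.479 A.

V_out ≈ 24.0 V, I_in ≈ 0.479 A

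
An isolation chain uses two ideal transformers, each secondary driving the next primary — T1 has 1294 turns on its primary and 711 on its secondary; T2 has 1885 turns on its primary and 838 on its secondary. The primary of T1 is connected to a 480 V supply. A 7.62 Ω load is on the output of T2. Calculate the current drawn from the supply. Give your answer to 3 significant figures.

Secondary of T1: V = 480.00 × 711/1294 = 263.74 V.
Secondary of T2: V = 263.74 × 838/1885 = 117.25 V.
I_load = 117.25/7.62 = 15.387 A, so P_out = 117.25 × 15.387 = 1804.1 W.
All ideal ⇒ P_in = P_out, so I_supply = 1804.1/480 = 3.76 A.

I_supply ≈ 3.76 A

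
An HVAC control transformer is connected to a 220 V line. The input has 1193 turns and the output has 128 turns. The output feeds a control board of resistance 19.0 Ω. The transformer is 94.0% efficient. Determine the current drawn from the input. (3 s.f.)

V_out = 220 × 128/1193 = 23.604 V.
I_out = V_out/R = 23.604/19.0 = 1.2423 A.
P_out = V_out I_out = 23.604 × 1.2423 = 29.325 W.
P_in = P_out/η = 29.325/0.940 = 31.196 W.
I_in = P_in/V_in = 31.196/220 = 0.142 A.

I_in ≈ 0.142 A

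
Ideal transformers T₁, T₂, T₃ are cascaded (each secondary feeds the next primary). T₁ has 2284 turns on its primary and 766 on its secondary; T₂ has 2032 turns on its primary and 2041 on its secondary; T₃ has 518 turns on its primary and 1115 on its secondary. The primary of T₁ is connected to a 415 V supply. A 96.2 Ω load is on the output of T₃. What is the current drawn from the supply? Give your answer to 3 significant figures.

I_supply ≈ 2.27 A

After T₁: V = 415.00 × 766/2284 = 139.18 V.
After T₂: V = 139.18 × 2041/2032 = 139.80 V.
After T₃: V = 139.80 × 1115/518 = 300.92 V.
I_load = 300.92/96.2 = 3.1280 A, so P_out = 300.92 × 3.1280 = 941.27 W.
All ideal ⇒ P_in = P_out, so I_supply = 941.27/415 = 2.27 A.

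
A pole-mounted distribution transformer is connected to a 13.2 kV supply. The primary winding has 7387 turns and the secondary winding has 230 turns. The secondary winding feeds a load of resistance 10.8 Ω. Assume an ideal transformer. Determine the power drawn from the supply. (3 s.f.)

P ≈ 15600 W

V_s = V_p × N_s/N_p = 13200 × 230/7387 = 410.99 V.
I_s = V_s/R = 410.99/10.8 = 38.055 A.
I_p = I_s × N_s/N_p = 38.055 × 230/7387 = 1.1849 A.
P = V_p I_p = 13200 × 1.1849 = 15600 W.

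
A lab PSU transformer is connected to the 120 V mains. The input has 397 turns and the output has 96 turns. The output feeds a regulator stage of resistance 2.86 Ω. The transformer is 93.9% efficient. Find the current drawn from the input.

V_out = 120 × 96/397 = 29.018 V.
I_out = V_out/R = 29.018/2.86 = 10.146 A.
P_out = V_out I_out = 29.018 × 10.146 = 294.41 W.
P_in = P_out/η = 294.41/0.939 = 313.54 W.
I_in = P_in/V_in = 313.54/120 = 2.61 A.

I_in ≈ 2.61 A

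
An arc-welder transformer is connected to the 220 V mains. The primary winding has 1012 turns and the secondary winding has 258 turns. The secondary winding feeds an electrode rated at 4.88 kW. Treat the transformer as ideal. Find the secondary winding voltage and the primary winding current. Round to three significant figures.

V_s = V_p × N_s/N_p = 220 × 258/1012 = 56.087 V.
I_s = P/V_s = 4880/56.087 = 87.008 A.
I_p = I_s × N_s/N_p = 87.008 × 258/1012 = 22.2 A.

V_s ≈ 56.1 V, I_p ≈ 22.2 A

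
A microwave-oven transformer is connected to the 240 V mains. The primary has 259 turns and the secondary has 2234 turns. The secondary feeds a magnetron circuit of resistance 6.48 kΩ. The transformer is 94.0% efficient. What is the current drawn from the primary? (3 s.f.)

I_p ≈ 2.93 A

V_s = 240 × 2234/259 = 2070.1 V.
I_s = V_s/R = 2070.1/6480 = 0.31946 A.
P_out = V_s I_s = 2070.1 × 0.31946 = 661.32 W.
P_in = P_out/η = 661.32/0.940 = 703.54 W.
I_p = P_in/V_p = 703.54/240 = 2.93 A.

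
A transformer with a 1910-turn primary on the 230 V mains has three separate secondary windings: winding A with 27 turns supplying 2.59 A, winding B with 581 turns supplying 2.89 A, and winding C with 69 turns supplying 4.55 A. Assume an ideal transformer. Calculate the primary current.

V_A = 230 × 27/1910 = 3.2513 V; V_B = 230 × 581/1910 = 69.963 V; V_C = 230 × 69/1910 = 8.3089 V.
P_out = V_A I_A + V_B I_B + V_C I_C = 3.2513×2.59 + 69.963×2.89 + 8.3089×4.55 = 8.4209 + 202.19 + 37.805 = 248.42 W.
Ideal ⇒ P_in = P_out, so I_p = P_out/V_p = 248.42/230 = 1.08 A.

I_p ≈ 1.08 A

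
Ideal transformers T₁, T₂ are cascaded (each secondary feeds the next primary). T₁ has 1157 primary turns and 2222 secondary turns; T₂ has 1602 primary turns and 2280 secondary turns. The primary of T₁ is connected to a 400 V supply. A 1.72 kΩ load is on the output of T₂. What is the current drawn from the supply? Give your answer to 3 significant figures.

I_supply ≈ 1.74 A

After T₁: V = 400.00 × 2222/1157 = 768.19 V.
After T₂: V = 768.19 × 2280/1602 = 1093.3 V.
I_load = 1093.3/1720 = 0.63564 A, so P_out = 1093.3 × 0.63564 = 694.96 W.
All ideal ⇒ P_in = P_out, so I_supply = 694.96/400 = 1.74 A.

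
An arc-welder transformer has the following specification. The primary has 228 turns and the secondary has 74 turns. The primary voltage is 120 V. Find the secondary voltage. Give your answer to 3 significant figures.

V_s/V_p = N_s/N_p, so V_s = 120 × 74/228 = 38.9 V.

V_s ≈ 38.9 V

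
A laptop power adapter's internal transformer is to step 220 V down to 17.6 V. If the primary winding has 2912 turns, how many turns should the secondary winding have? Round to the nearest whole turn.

N_s = 233 turns

N_s/N_p = V_s/V_p, so N_s = 2912 × 17.6/220 = 233.0 ≈ 233 turns.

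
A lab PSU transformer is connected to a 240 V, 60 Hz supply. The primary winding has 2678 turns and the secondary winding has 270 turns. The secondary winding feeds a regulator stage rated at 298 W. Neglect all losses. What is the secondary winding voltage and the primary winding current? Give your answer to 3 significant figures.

V_s = V_p × N_s/N_p = 240 × 270/2678 = 24.197 V.
I_s = P/V_s = 298/24.197 = 12.315 A.
I_p = I_s × N_s/N_p = 12.315 × 270/2678 = 1.24 A.

V_s ≈ 24.2 V, I_p ≈ 1.24 A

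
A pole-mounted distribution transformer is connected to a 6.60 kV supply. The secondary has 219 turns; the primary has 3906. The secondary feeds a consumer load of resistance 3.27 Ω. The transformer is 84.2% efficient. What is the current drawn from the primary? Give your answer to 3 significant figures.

I_p ≈ 7.54 A

V_s = 6600 × 219/3906 = 370.05 V.
I_s = V_s/R = 370.05/3.27 = 113.16 A.
P_out = V_s I_s = 370.05 × 113.16 = 41876 W.
P_in = P_out/η = 41876/0.842 = 49734 W.
I_p = P_in/V_p = 49734/6600 = 7.54 A.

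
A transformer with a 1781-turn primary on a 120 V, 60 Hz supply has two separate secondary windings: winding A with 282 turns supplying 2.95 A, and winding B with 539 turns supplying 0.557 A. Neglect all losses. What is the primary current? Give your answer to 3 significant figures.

V_A = 120 × 282/1781 = 19.001 V; V_B = 120 × 539/1781 = 36.317 V.
P_out = V_A I_A + V_B I_B = 19.001×2.95 + 36.317×0.557 = 56.052 + 20.228 = 76.280 W.
Ideal ⇒ P_in = P_out, so I_p = P_out/V_p = 76.280/120 = 0.636 A.

I_p ≈ 0.636 A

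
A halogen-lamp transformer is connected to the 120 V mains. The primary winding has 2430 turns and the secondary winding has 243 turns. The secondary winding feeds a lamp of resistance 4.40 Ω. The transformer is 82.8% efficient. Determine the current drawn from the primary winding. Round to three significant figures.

V_s = 120 × 243/2430 = 12.000 V.
I_s = V_s/R = 12.000/4.40 = 2.7273 A.
P_out = V_s I_s = 12.000 × 2.7273 = 32.727 W.
P_in = P_out/η = 32.727/0.828 = 39.526 W.
I_p = P_in/V_p = 39.526/120 = 0.329 A.

I_p ≈ 0.329 A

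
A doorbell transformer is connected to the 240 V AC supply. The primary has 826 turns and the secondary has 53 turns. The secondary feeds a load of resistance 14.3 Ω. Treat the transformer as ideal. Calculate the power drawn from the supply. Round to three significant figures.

P ≈ 16.6 W

V_s = V_p × N_s/N_p = 240 × 53/826 = 15.400 V.
I_s = V_s/R = 15.400/14.3 = 1.0769 A.
I_p = I_s × N_s/N_p = 1.0769 × 53/826 = 0.069098 A.
P = V_p I_p = 240 × 0.069098 = 16.6 W.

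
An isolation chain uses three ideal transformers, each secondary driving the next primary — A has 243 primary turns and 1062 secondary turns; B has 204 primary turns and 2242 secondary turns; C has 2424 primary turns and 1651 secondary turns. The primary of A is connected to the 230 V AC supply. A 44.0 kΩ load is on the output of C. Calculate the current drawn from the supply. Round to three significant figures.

I_supply ≈ 5.59 A

After A: V = 230.00 × 1062/243 = 1005.2 V.
After B: V = 1005.2 × 2242/204 = 11047 V.
After C: V = 11047 × 1651/2424 = 7524.3 V.
I_load = 7524.3/44000 = 0.17101 A, so P_out = 7524.3 × 0.17101 = 1286.7 W.
All ideal ⇒ P_in = P_out, so I_supply = 1286.7/230 = 5.59 A.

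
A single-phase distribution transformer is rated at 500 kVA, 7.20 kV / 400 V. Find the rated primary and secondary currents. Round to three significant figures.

I_p = S/V_p = 500000/7200 = 69.4 A.
I_s = S/V_s = 500000/400 = 1250 A.

I_p ≈ 69.4 A, I_s ≈ 1250 A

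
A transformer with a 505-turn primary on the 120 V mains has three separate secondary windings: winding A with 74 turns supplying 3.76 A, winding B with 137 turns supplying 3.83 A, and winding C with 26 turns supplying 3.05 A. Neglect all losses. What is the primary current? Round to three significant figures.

I_p ≈ 1.75 A

V_A = 120 × 74/505 = 17.584 V; V_B = 120 × 137/505 = 32.554 V; V_C = 120 × 26/505 = 6.1782 V.
P_out = V_A I_A + V_B I_B + V_C I_C = 17.584×3.76 + 32.554×3.83 + 6.1782×3.05 = 66.116 + 124.68 + 18.844 = 209.64 W.
Ideal ⇒ P_in = P_out, so I_p = P_out/V_p = 209.64/120 = 1.75 A.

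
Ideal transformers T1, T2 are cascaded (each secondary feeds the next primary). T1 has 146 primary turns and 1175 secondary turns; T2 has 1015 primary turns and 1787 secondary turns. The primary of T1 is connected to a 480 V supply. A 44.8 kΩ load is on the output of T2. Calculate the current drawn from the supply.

I_supply ≈ 2.15 A

After T1: V = 480.00 × 1175/146 = 3863.0 V.
After T2: V = 3863.0 × 1787/1015 = 6801.2 V.
I_load = 6801.2/44800 = 0.15181 A, so P_out = 6801.2 × 0.15181 = 1032.5 W.
All ideal ⇒ P_in = P_out, so I_supply = 1032.5/480 = 2.15 A.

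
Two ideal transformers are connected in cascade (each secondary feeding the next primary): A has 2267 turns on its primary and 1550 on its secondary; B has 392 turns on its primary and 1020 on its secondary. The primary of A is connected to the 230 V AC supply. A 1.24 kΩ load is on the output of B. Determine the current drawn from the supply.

Secondary of A: V = 230.00 × 1550/2267 = 157.26 V.
Secondary of B: V = 157.26 × 1020/392 = 409.19 V.
I_load = 409.19/1240 = 0.32999 A, so P_out = 409.19 × 0.32999 = 135.03 W.
All ideal ⇒ P_in = P_out, so I_supply = 135.03/230 = 0.587 A.

I_supply ≈ 0.587 A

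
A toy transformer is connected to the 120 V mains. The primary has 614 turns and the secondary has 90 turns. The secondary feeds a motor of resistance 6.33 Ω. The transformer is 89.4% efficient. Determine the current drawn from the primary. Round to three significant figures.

I_p ≈ 0.456 A

V_s = 120 × 90/614 = 17.590 V.
I_s = V_s/R = 17.590/6.33 = 2.7788 A.
P_out = V_s I_s = 17.590 × 2.7788 = 48.877 W.
P_in = P_out/η = 48.877/0.894 = 54.673 W.
I_p = P_in/V_p = 54.673/120 = 0.456 A.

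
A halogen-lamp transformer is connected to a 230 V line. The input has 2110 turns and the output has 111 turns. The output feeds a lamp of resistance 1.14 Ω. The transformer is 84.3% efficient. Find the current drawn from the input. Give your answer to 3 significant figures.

V_out = 230 × 111/2110 = 12.100 V.
I_out = V_out/R = 12.100/1.14 = 10.614 A.
P_out = V_out I_out = 12.100 × 10.614 = 128.42 W.
P_in = P_out/η = 128.42/0.843 = 152.34 W.
I_in = P_in/V_in = 152.34/230 = 0.662 A.

I_in ≈ 0.662 A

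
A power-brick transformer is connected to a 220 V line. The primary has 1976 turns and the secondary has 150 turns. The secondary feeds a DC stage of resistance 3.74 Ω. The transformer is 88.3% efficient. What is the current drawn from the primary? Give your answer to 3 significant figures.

I_p ≈ 0.384 A

V_s = 220 × 150/1976 = 16.700 V.
I_s = V_s/R = 16.700/3.74 = 4.4653 A.
P_out = V_s I_s = 16.700 × 4.4653 = 74.573 W.
P_in = P_out/η = 74.573/0.883 = 84.454 W.
I_p = P_in/V_p = 84.454/220 = 0.384 A.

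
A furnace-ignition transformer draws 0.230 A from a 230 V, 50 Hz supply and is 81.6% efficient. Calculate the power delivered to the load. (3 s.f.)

P_in = V_p I_p = 230 × 0.230 = 52.900 W.
P_out = η P_in = 0.816 × 52.900 = 43.2 W.

P_out ≈ 43.2 W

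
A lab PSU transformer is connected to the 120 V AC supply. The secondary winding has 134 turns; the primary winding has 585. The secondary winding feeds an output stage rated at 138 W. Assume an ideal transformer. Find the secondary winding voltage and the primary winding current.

V_s = V_p × N_s/N_p = 120 × 134/585 = 27.487 V.
I_s = P/V_s = 138/27.487 = 5.0205 A.
I_p = I_s × N_s/N_p = 5.0205 × 134/585 = 1.15 A.

V_s ≈ 27.5 V, I_p ≈ 1.15 A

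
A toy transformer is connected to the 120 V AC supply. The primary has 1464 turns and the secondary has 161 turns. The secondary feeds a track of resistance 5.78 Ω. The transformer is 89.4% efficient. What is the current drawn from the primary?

I_p ≈ 0.281 A

V_s = 120 × 161/1464 = 13.197 V.
I_s = V_s/R = 13.197/5.78 = 2.2832 A.
P_out = V_s I_s = 13.197 × 2.2832 = 30.130 W.
P_in = P_out/η = 30.130/0.894 = 33.703 W.
I_p = P_in/V_p = 33.703/120 = 0.281 A.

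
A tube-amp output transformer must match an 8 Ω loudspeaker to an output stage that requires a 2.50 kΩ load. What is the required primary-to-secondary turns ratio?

N_p/N_s ≈ 17.7

Z_p/Z_s = (N_p/N_s)², so N_p/N_s = √(2500/8) = √312 = 17.7.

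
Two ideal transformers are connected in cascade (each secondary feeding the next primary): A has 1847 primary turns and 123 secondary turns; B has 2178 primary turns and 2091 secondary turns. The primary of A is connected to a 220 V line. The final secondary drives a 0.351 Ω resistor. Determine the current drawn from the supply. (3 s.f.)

Secondary of A: V = 220.00 × 123/1847 = 14.651 V.
Secondary of B: V = 14.651 × 2091/2178 = 14.066 V.
I_load = 14.066/0.351 = 40.073 A, so P_out = 14.066 × 40.073 = 563.65 W.
All ideal ⇒ P_in = P_out, so I_supply = 563.65/220 = 2.56 A.

I_supply ≈ 2.56 A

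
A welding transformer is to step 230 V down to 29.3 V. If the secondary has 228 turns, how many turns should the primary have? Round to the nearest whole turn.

N_p/N_s = V_p/V_s, so N_p = 228 × 230/29.3 = 1789.8 ≈ 1790 turns.

N_p = 1790 turns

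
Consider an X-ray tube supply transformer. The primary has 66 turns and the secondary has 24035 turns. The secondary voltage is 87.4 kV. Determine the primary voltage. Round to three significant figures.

V_p/V_s = N_p/N_s, so V_p = 87400 × 66/24035 = 240 V.

V_p ≈ 240 V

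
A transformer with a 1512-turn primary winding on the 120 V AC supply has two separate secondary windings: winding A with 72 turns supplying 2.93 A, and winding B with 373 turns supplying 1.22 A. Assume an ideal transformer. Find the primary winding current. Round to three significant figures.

I_p ≈ 0.440 A

V_A = 120 × 72/1512 = 5.7143 V; V_B = 120 × 373/1512 = 29.603 V.
P_out = V_A I_A + V_B I_B = 5.7143×2.93 + 29.603×1.22 = 16.743 + 36.116 = 52.859 W.
Ideal ⇒ P_in = P_out, so I_p = P_out/V_p = 52.859/120 = 0.440 A.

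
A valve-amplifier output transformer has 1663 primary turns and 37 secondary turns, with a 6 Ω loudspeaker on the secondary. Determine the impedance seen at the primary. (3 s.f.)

Z_p ≈ 12100 Ω

Z_p = (N_p/N_s)² × Z_s = (1663/37)² × 6 = 12100 Ω.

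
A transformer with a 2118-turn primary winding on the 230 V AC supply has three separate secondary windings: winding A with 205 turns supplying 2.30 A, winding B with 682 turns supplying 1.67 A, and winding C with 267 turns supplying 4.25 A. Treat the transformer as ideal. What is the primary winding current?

I_p ≈ 1.30 A

V_A = 230 × 205/2118 = 22.262 V; V_B = 230 × 682/2118 = 74.060 V; V_C = 230 × 267/2118 = 28.994 V.
P_out = V_A I_A + V_B I_B + V_C I_C = 22.262×2.30 + 74.060×1.67 + 28.994×4.25 = 51.202 + 123.68 + 123.23 = 298.11 W.
Ideal ⇒ P_in = P_out, so I_p = P_out/V_p = 298.11/230 = 1.30 A.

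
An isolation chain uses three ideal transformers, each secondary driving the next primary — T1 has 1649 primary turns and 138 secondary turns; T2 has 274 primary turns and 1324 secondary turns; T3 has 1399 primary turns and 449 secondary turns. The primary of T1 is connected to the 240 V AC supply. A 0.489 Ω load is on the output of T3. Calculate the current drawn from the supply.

Secondary of T1: V = 240.00 × 138/1649 = 20.085 V.
Secondary of T2: V = 20.085 × 1324/274 = 97.053 V.
Secondary of T3: V = 97.053 × 449/1399 = 31.148 V.
I_load = 31.148/0.489 = 63.698 A, so P_out = 31.148 × 63.698 = 1984.1 W.
All ideal ⇒ P_in = P_out, so I_supply = 1984.1/240 = 8.27 A.

I_supply ≈ 8.27 A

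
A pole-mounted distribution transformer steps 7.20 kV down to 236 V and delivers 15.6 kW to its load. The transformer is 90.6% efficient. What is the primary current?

P_in = P_out/η = 15600/0.906 = 17219 W.
I_p = P_in/V_p = 17219/7200 = 2.39 A.

I_p ≈ 2.39 A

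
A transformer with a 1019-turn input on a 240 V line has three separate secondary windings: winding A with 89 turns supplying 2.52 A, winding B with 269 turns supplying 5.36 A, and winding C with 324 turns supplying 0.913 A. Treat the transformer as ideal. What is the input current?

V_A = 240 × 89/1019 = 20.962 V; V_B = 240 × 269/1019 = 63.356 V; V_C = 240 × 324/1019 = 76.310 V.
P_out = V_A I_A + V_B I_B + V_C I_C = 20.962×2.52 + 63.356×5.36 + 76.310×0.913 = 52.824 + 339.59 + 69.671 = 462.08 W.
Ideal ⇒ P_in = P_out, so I_in = P_out/V_in = 462.08/240 = 1.93 A.

I_in ≈ 1.93 A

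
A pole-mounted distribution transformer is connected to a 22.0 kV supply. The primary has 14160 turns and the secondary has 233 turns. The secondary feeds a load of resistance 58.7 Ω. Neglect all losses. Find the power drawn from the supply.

P ≈ 2230 W

V_s = V_p × N_s/N_p = 22000 × 233/14160 = 362.01 V.
I_s = V_s/R = 362.01/58.7 = 6.1670 A.
I_p = I_s × N_s/N_p = 6.1670 × 233/14160 = 0.10148 A.
P = V_p I_p = 22000 × 0.10148 = 2230 W.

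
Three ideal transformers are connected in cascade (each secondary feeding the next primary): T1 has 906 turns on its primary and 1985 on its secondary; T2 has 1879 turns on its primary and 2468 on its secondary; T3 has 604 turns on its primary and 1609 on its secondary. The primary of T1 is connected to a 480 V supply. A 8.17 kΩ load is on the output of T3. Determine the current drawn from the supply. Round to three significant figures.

Secondary of T1: V = 480.00 × 1985/906 = 1051.7 V.
Secondary of T2: V = 1051.7 × 2468/1879 = 1381.3 V.
Secondary of T3: V = 1381.3 × 1609/604 = 3679.7 V.
I_load = 3679.7/8170 = 0.45039 A, so P_out = 3679.7 × 0.45039 = 1657.3 W.
All ideal ⇒ P_in = P_out, so I_supply = 1657.3/480 = 3.45 A.

I_supply ≈ 3.45 A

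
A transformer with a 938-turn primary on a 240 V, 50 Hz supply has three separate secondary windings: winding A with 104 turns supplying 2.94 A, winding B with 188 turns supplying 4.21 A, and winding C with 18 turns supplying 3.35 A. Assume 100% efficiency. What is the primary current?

V_A = 240 × 104/938 = 26.610 V; V_B = 240 × 188/938 = 48.102 V; V_C = 240 × 18/938 = 4.6055 V.
P_out = V_A I_A + V_B I_B + V_C I_C = 26.610×2.94 + 48.102×4.21 + 4.6055×3.35 = 78.233 + 202.51 + 15.429 = 296.17 W.
Ideal ⇒ P_in = P_out, so I_p = P_out/V_p = 296.17/240 = 1.23 A.

I_p ≈ 1.23 A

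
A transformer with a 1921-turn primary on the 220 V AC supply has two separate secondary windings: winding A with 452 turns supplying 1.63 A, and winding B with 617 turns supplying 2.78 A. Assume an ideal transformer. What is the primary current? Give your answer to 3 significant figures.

V_A = 220 × 452/1921 = 51.765 V; V_B = 220 × 617/1921 = 70.661 V.
P_out = V_A I_A + V_B I_B = 51.765×1.63 + 70.661×2.78 = 84.376 + 196.44 = 280.81 W.
Ideal ⇒ P_in = P_out, so I_p = P_out/V_p = 280.81/220 = 1.28 A.

I_p ≈ 1.28 A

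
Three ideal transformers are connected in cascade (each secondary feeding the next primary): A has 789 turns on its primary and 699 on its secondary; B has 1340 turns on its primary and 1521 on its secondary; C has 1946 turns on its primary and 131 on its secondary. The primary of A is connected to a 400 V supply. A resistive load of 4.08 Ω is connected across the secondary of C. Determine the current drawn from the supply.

Secondary of A: V = 400.00 × 699/789 = 354.37 V.
Secondary of B: V = 354.37 × 1521/1340 = 402.24 V.
Secondary of C: V = 402.24 × 131/1946 = 27.078 V.
I_load = 27.078/4.08 = 6.6367 A, so P_out = 27.078 × 6.6367 = 179.71 W.
All ideal ⇒ P_in = P_out, so I_supply = 179.71/400 = 0.449 A.

I_supply ≈ 0.449 A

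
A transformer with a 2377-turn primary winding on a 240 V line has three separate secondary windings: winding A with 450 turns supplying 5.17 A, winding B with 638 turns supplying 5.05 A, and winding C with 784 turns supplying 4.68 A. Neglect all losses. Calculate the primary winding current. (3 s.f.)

I_p ≈ 3.88 A

V_A = 240 × 450/2377 = 45.435 V; V_B = 240 × 638/2377 = 64.417 V; V_C = 240 × 784/2377 = 79.159 V.
P_out = V_A I_A + V_B I_B + V_C I_C = 45.435×5.17 + 64.417×5.05 + 79.159×4.68 = 234.90 + 325.31 + 370.46 = 930.67 W.
Ideal ⇒ P_in = P_out, so I_p = P_out/V_p = 930.67/240 = 3.88 A.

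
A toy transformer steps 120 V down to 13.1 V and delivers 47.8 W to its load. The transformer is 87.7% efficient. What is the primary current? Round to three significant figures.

I_p ≈ 0.454 A

P_in = P_out/η = 47.8/0.877 = 54.504 W.
I_p = P_in/V_p = 54.504/120 = 0.454 A.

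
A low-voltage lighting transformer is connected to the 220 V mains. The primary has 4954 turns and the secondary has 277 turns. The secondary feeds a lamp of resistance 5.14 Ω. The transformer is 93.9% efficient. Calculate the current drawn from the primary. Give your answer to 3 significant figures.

I_p ≈ 0.143 A

V_s = 220 × 277/4954 = 12.301 V.
I_s = V_s/R = 12.301/5.14 = 2.3932 A.
P_out = V_s I_s = 12.301 × 2.3932 = 29.439 W.
P_in = P_out/η = 29.439/0.939 = 31.352 W.
I_p = P_in/V_p = 31.352/220 = 0.143 A.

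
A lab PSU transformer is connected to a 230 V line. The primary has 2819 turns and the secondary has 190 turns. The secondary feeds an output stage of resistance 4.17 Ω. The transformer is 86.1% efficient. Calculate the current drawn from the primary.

V_s = 230 × 190/2819 = 15.502 V.
I_s = V_s/R = 15.502/4.17 = 3.7175 A.
P_out = V_s I_s = 15.502 × 3.7175 = 57.628 W.
P_in = P_out/η = 57.628/0.861 = 66.932 W.
I_p = P_in/V_p = 66.932/230 = 0.291 A.

I_p ≈ 0.291 A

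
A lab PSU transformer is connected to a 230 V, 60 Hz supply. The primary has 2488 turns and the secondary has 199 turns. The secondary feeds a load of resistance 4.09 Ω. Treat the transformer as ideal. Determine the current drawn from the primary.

V_s = V_p × N_s/N_p = 230 × 199/2488 = 18.396 V.
I_s = V_s/R = 18.396/4.09 = 4.4979 A.
For an ideal transformer I_p N_p = I_s N_s, so I_p = 4.4979 × 199/2488 = 0.360 A.

I_p ≈ 0.360 A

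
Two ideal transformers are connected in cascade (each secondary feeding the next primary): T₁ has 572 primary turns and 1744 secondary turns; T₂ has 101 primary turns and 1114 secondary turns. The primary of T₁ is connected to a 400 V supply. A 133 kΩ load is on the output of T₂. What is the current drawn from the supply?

After T₁: V = 400.00 × 1744/572 = 1219.6 V.
After T₂: V = 1219.6 × 1114/101 = 13452 V.
I_load = 13452/133000 = 0.10114 A, so P_out = 13452 × 0.10114 = 1360.5 W.
All ideal ⇒ P_in = P_out, so I_supply = 1360.5/400 = 3.40 A.

I_supply ≈ 3.40 A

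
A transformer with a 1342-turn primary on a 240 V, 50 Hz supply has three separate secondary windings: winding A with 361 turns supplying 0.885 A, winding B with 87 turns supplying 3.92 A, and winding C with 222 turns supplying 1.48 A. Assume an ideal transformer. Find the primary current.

V_A = 240 × 361/1342 = 64.560 V; V_B = 240 × 87/1342 = 15.559 V; V_C = 240 × 222/1342 = 39.702 V.
P_out = V_A I_A + V_B I_B + V_C I_C = 64.560×0.885 + 15.559×3.92 + 39.702×1.48 = 57.136 + 60.991 + 58.759 = 176.89 W.
Ideal ⇒ P_in = P_out, so I_p = P_out/V_p = 176.89/240 = 0.737 A.

I_p ≈ 0.737 A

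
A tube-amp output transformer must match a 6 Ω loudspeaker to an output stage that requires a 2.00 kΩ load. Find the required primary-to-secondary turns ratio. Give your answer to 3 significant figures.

Z_p/Z_s = (N_p/N_s)², so N_p/N_s = √(2000/6) = √333 = 18.3.

N_p/N_s ≈ 18.3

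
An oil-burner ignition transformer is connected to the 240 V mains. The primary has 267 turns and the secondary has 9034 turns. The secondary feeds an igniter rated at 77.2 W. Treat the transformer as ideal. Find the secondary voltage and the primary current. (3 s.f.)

V_s = V_p × N_s/N_p = 240 × 9034/267 = 8120.4 V.
I_s = P/V_s = 77.2/8120.4 = 0.0095069 A.
I_p = I_s × N_s/N_p = 0.0095069 × 9034/267 = 0.322 A.

V_s ≈ 8120 V, I_p ≈ 0.322 A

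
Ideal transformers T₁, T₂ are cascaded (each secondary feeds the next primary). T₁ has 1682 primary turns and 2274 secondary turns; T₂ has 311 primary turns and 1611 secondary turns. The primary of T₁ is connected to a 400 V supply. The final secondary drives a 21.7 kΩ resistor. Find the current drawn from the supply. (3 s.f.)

I_supply ≈ 0.904 A

After T₁: V = 400.00 × 2274/1682 = 540.78 V.
After T₂: V = 540.78 × 1611/311 = 2801.3 V.
I_load = 2801.3/21700 = 0.12909 A, so P_out = 2801.3 × 0.12909 = 361.63 W.
All ideal ⇒ P_in = P_out, so I_supply = 361.63/400 = 0.904 A.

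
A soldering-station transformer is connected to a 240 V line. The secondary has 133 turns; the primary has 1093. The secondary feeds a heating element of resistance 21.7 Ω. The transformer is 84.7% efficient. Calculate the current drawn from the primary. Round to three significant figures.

I_p ≈ 0.193 A

V_s = 240 × 133/1093 = 29.204 V.
I_s = V_s/R = 29.204/21.7 = 1.3458 A.
P_out = V_s I_s = 29.204 × 1.3458 = 39.303 W.
P_in = P_out/η = 39.303/0.847 = 46.403 W.
I_p = P_in/V_p = 46.403/240 = 0.193 A.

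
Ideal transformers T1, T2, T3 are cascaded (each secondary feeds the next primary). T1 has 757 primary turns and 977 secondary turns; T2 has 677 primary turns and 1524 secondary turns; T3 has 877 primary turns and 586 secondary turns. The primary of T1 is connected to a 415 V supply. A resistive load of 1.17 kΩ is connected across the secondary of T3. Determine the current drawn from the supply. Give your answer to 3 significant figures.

I_supply ≈ 1.34 A

Secondary of T1: V = 415.00 × 977/757 = 535.61 V.
Secondary of T2: V = 535.61 × 1524/677 = 1205.7 V.
Secondary of T3: V = 1205.7 × 586/877 = 805.64 V.
I_load = 805.64/1170 = 0.68858 A, so P_out = 805.64 × 0.68858 = 554.75 W.
All ideal ⇒ P_in = P_out, so I_supply = 554.75/415 = 1.34 A.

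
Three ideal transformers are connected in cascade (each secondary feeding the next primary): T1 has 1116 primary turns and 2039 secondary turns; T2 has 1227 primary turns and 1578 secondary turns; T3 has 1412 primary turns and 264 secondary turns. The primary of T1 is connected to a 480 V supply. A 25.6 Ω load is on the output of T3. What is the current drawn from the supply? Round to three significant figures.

Secondary of T1: V = 480.00 × 2039/1116 = 876.99 V.
Secondary of T2: V = 876.99 × 1578/1227 = 1127.9 V.
Secondary of T3: V = 1127.9 × 264/1412 = 210.88 V.
I_load = 210.88/25.6 = 8.2373 A, so P_out = 210.88 × 8.2373 = 1737.0 W.
All ideal ⇒ P_in = P_out, so I_supply = 1737.0/480 = 3.62 A.

I_supply ≈ 3.62 A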